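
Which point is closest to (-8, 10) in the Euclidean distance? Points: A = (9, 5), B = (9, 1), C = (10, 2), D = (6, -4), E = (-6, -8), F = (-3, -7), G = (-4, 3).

Distances: d(A) ≈ 17.72, d(B) ≈ 19.2354, d(C) ≈ 19.6977, d(D) ≈ 19.799, d(E) ≈ 18.1108, d(F) ≈ 17.72, d(G) ≈ 8.0623. Nearest: G = (-4, 3) with distance 8.0623.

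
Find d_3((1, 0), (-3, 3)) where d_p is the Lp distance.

(Σ|x_i - y_i|^3)^(1/3) = (|1 - (-3)|^3 + |0 - 3|^3)^(1/3)
= (4^3 + 3^3)^(1/3) = (64 + 27)^(1/3) = (91)^(1/3) ≈ 4.4979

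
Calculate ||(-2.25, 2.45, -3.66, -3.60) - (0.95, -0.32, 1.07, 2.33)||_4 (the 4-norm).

(Σ|x_i - y_i|^4)^(1/4) = (|-2.25 - 0.95|^4 + |2.45 - (-0.32)|^4 + |-3.66 - 1.07|^4 + |-3.6 - 2.33|^4)^(1/4)
= (3.2^4 + 2.77^4 + 4.73^4 + 5.93^4)^(1/4) ≈ (104.8576 + 58.8734 + 500.5467 + 1236.5702)^(1/4) = (1900.8479)^(1/4) ≈ 6.6029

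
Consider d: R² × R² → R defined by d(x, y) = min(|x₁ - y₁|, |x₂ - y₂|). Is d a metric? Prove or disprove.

No. d fails identity of indiscernibles: take x = (-1, 0) and y = (-1, 4). Then d(x,y) = min(|-1 - (-1)|, |0 - 4|) = min(0, 4) = 0, yet x ≠ y.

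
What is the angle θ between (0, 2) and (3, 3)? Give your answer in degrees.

With u = (0, 2), v = (3, 3):
u·v = 0·3 + 2·3 = 0 + 6 = 6.
|u| = √(0² + 2²) = √4, |v| = √(3² + 3²) = √18, so |u||v| = √(4·18) = √72.
cos θ = (u·v)/(|u||v|) = 6/√72 ≈ 0.707107
θ = arccos(0.707107) ≈ 45°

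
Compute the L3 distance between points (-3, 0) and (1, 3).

(Σ|x_i - y_i|^3)^(1/3) = (|-3 - 1|^3 + |0 - 3|^3)^(1/3)
= (4^3 + 3^3)^(1/3) = (64 + 27)^(1/3) = (91)^(1/3) ≈ 4.4979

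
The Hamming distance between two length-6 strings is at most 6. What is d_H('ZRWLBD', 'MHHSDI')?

Differing positions: 1, 2, 3, 4, 5, 6. Hamming distance = 6. The maximum possible Hamming distance for length-6 strings is 6, so d_H/6 = 6/6 = 1.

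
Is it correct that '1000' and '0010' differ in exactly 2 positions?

Differing positions: 1, 3. Hamming distance = 2, so the claim is true.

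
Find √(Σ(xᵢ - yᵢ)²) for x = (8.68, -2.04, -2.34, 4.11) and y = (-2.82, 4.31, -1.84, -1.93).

√(Σ(x_i - y_i)²) = √((8.68 - (-2.82))² + (-2.04 - 4.31)² + (-2.34 - (-1.84))² + (4.11 - (-1.93))²)
= √(11.5² + (-6.35)² + (-0.5)² + 6.04²) = √(132.25 + 40.3225 + 0.25 + 36.4816) = √209.3041 ≈ 14.4673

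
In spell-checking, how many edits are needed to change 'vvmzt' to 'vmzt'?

Let D[i][j] be the edit distance between the first i characters of 'vvmzt' and the first j characters of 'vmzt', with D[i][0] = i, D[0][j] = j, and D[i][j] = D[i-1][j-1] if the characters match, else 1 + min(D[i-1][j], D[i][j-1], D[i-1][j-1]). Filling the table (rows: prefixes of 'vvmzt', columns: prefixes of 'vmzt'):
     ε  v  m  z  t
  ε  0  1  2  3  4
  v  1  0  1  2  3
  v  2  1  1  2  3
  m  3  2  1  2  3
  z  4  3  2  1  2
  t  5  4  3  2  1
The bottom-right entry gives D[5][4] = 1, so no sequence of fewer than 1 edit works. Backtracking through the table gives one optimal edit sequence (1 edit):
  vvmzt → vmzt (del v @1)
Edit distance = 1.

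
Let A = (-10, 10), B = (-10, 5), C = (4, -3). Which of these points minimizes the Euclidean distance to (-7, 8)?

Distances: d(A) ≈ 3.6056, d(B) ≈ 4.2426, d(C) ≈ 15.5563. Nearest: A = (-10, 10) with distance 3.6056.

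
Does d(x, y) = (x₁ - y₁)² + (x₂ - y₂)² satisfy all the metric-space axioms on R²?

No. The squared Euclidean distance fails the triangle inequality. Counterexample: x = (0, 0), y = (5, 2), z = (10, 4). d(x,z) = 10² + 4² = 116, but d(x,y) + d(y,z) = (5² + 2²) + (5² + 2²) = 29 + 29 = 58. Since 116 > 58, the triangle inequality is violated. (Note: √d, the ordinary Euclidean distance, IS a metric.)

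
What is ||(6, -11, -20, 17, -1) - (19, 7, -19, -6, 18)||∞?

max(|x_i - y_i|) = max(|6 - 19|, |-11 - 7|, |-20 - (-19)|, |17 - (-6)|, |-1 - 18|) = max(13, 18, 1, 23, 19) = 23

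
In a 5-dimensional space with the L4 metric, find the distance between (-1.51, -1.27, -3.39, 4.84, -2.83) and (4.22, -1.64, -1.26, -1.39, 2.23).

(Σ|x_i - y_i|^4)^(1/4) = (|-1.51 - 4.22|^4 + |-1.27 - (-1.64)|^4 + |-3.39 - (-1.26)|^4 + |4.84 - (-1.39)|^4 + |-2.83 - 2.23|^4)^(1/4)
= (5.73^4 + 0.37^4 + 2.13^4 + 6.23^4 + 5.06^4)^(1/4) ≈ (1077.9993 + 0.0187 + 20.5835 + 1506.4412 + 655.5443)^(1/4) = (3260.587)^(1/4) ≈ 7.5566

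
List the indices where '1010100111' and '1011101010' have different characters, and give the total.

Differing positions: 4, 7, 8, 10. Hamming distance = 4.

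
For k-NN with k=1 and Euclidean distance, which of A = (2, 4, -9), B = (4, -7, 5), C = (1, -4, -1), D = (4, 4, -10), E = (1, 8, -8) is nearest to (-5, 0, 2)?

Distances: d(A) ≈ 13.6382, d(B) ≈ 11.7898, d(C) ≈ 7.8102, d(D) ≈ 15.5242, d(E) ≈ 14.1421. Nearest: C = (1, -4, -1) with distance 7.8102.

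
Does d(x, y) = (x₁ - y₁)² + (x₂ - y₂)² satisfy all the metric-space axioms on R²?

No. The squared Euclidean distance fails the triangle inequality. Counterexample: x = (0, 0), y = (2, 1), z = (4, 2). d(x,z) = 4² + 2² = 20, but d(x,y) + d(y,z) = (2² + 1²) + (2² + 1²) = 5 + 5 = 10. Since 20 > 10, the triangle inequality is violated. (Note: √d, the ordinary Euclidean distance, IS a metric.)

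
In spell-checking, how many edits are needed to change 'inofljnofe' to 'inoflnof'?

Let D[i][j] be the edit distance between the first i characters of 'inofljnofe' and the first j characters of 'inoflnof', with D[i][0] = i, D[0][j] = j, and D[i][j] = D[i-1][j-1] if the characters match, else 1 + min(D[i-1][j], D[i][j-1], D[i-1][j-1]). Filling the table (rows: prefixes of 'inofljnofe', columns: prefixes of 'inoflnof'):
     ε  i  n  o  f  l  n  o  f
  ε  0  1  2  3  4  5  6  7  8
  i  1  0  1  2  3  4  5  6  7
  n  2  1  0  1  2  3  4  5  6
  o  3  2  1  0  1  2  3  4  5
  f  4  3  2  1  0  1  2  3  4
  l  5  4  3  2  1  0  1  2  3
  j  6  5  4  3  2  1  1  2  3
  n  7  6  5  4  3  2  1  2  3
  o  8  7  6  5  4  3  2  1  2
  f  9  8  7  6  5  4  3  2  1
  e 10  9  8  7  6  5  4  3  2
The bottom-right entry gives D[10][8] = 2, so no sequence of fewer than 2 edits works. Backtracking through the table gives one optimal edit sequence (2 edits):
  inofljnofe → inoflnofe (del j @6)
  inoflnofe → inoflnof (del e @9)
Edit distance = 2.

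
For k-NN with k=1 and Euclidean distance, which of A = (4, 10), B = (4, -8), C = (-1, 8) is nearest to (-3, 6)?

Distances: d(A) ≈ 8.0623, d(B) ≈ 15.6525, d(C) ≈ 2.8284. Nearest: C = (-1, 8) with distance 2.8284.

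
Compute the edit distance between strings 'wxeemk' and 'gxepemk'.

Let D[i][j] be the edit distance between the first i characters of 'wxeemk' and the first j characters of 'gxepemk', with D[i][0] = i, D[0][j] = j, and D[i][j] = D[i-1][j-1] if the characters match, else 1 + min(D[i-1][j], D[i][j-1], D[i-1][j-1]). Filling the table (rows: prefixes of 'wxeemk', columns: prefixes of 'gxepemk'):
     ε  g  x  e  p  e  m  k
  ε  0  1  2  3  4  5  6  7
  w  1  1  2  3  4  5  6  7
  x  2  2  1  2  3  4  5  6
  e  3  3  2  1  2  3  4  5
  e  4  4  3  2  2  2  3  4
  m  5  5  4  3  3  3  2  3
  k  6  6  5  4  4  4  3  2
The bottom-right entry gives D[6][7] = 2, so no sequence of fewer than 2 edits works. Backtracking through the table gives one optimal edit sequence (2 edits):
  wxeemk → gxeemk (sub w→g @1)
  gxeemk → gxepemk (ins p @4)
Edit distance = 2.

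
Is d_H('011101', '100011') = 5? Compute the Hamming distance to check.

Differing positions: 1, 2, 3, 4, 5. Hamming distance = 5, so the claim is true.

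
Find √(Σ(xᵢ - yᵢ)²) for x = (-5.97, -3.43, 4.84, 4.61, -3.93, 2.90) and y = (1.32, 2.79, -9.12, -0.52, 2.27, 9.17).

√(Σ(x_i - y_i)²) = √((-5.97 - 1.32)² + (-3.43 - 2.79)² + (4.84 - (-9.12))² + (4.61 - (-0.52))² + (-3.93 - 2.27)² + (2.9 - 9.17)²)
= √((-7.29)² + (-6.22)² + 13.96² + 5.13² + (-6.2)² + (-6.27)²) = √(53.1441 + 38.6884 + 194.8816 + 26.3169 + 38.44 + 39.3129) = √390.7839 ≈ 19.7683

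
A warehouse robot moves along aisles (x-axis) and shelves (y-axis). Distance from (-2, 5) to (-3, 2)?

Σ|x_i - y_i| = |-2 - (-3)| + |5 - 2| = 1 + 3 = 4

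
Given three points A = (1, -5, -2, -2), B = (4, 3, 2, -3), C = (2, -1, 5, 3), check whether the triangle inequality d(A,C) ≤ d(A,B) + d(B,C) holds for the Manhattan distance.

d(A,B) = 3 + 8 + 4 + 1 = 16, d(B,C) = 2 + 4 + 3 + 6 = 15, d(A,C) = 1 + 4 + 7 + 5 = 17.
d(A,C) = 17 ≤ 16 + 15 = 31. Triangle inequality is satisfied.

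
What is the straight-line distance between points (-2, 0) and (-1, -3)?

√(Σ(x_i - y_i)²) = √((-2 - (-1))² + (0 - (-3))²)
= √((-1)² + 3²) = √(1 + 9) = √10 ≈ 3.1623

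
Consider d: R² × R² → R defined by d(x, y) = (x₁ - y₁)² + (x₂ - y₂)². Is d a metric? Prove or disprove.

No. The squared Euclidean distance fails the triangle inequality. Counterexample: x = (0, 0), y = (2, 5), z = (4, 10). d(x,z) = 4² + 10² = 116, but d(x,y) + d(y,z) = (2² + 5²) + (2² + 5²) = 29 + 29 = 58. Since 116 > 58, the triangle inequality is violated. (Note: √d, the ordinary Euclidean distance, IS a metric.)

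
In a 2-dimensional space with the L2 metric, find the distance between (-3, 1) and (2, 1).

(Σ|x_i - y_i|^2)^(1/2) = (|-3 - 2|^2 + |1 - 1|^2)^(1/2)
= (5^2 + 0^2)^(1/2) = (25 + 0)^(1/2) = (25)^(1/2) = 5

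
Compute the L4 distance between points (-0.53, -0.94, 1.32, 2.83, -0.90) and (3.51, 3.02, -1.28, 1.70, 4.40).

(Σ|x_i - y_i|^4)^(1/4) = (|-0.53 - 3.51|^4 + |-0.94 - 3.02|^4 + |1.32 - (-1.28)|^4 + |2.83 - 1.7|^4 + |-0.9 - 4.4|^4)^(1/4)
= (4.04^4 + 3.96^4 + 2.6^4 + 1.13^4 + 5.3^4)^(1/4) ≈ (266.3946 + 245.9126 + 45.6976 + 1.6305 + 789.0481)^(1/4) = (1348.6834)^(1/4) ≈ 6.0601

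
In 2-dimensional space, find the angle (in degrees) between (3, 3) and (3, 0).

With u = (3, 3), v = (3, 0):
u·v = 3·3 + 3·0 = 9 + 0 = 9.
|u| = √(3² + 3²) = √18, |v| = √(3² + 0²) = √9, so |u||v| = √(18·9) = √162.
cos θ = (u·v)/(|u||v|) = 9/√162 ≈ 0.707107
θ = arccos(0.707107) ≈ 45°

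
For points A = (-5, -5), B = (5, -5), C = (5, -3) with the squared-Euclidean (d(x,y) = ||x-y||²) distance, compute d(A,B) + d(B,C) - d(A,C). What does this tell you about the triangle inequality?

d(A,B) = 10² + 0² = 100, d(B,C) = 0² + 2² = 4, d(A,C) = 10² + 2² = 104.
d(A,B) + d(B,C) - d(A,C) = 100 + 4 - 104 = 104 - 104 = 0. This is ≥ 0, so the triangle inequality holds for these points.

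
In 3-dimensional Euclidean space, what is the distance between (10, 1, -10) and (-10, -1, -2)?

√(Σ(x_i - y_i)²) = √((10 - (-10))² + (1 - (-1))² + (-10 - (-2))²)
= √(20² + 2² + (-8)²) = √(400 + 4 + 64) = √468 ≈ 21.6333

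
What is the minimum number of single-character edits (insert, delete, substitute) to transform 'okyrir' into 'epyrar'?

Let D[i][j] be the edit distance between the first i characters of 'okyrir' and the first j characters of 'epyrar', with D[i][0] = i, D[0][j] = j, and D[i][j] = D[i-1][j-1] if the characters match, else 1 + min(D[i-1][j], D[i][j-1], D[i-1][j-1]). Filling the table (rows: prefixes of 'okyrir', columns: prefixes of 'epyrar'):
     ε  e  p  y  r  a  r
  ε  0  1  2  3  4  5  6
  o  1  1  2  3  4  5  6
  k  2  2  2  3  4  5  6
  y  3  3  3  2  3  4  5
  r  4  4  4  3  2  3  4
  i  5  5  5  4  3  3  4
  r  6  6  6  5  4  4  3
The bottom-right entry gives D[6][6] = 3, so no sequence of fewer than 3 edits works. Backtracking through the table gives one optimal edit sequence (3 edits):
  okyrir → ekyrir (sub o→e @1)
  ekyrir → epyrir (sub k→p @2)
  epyrir → epyrar (sub i→a @5)
Edit distance = 3.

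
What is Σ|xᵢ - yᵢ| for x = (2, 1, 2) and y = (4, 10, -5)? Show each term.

Σ|x_i - y_i| = |2 - 4| + |1 - 10| + |2 - (-5)| = 2 + 9 + 7 = 18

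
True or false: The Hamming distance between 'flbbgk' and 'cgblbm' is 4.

Differing positions: 1, 2, 4, 5, 6. Hamming distance = 5, so the claim that d_H = 4 is false.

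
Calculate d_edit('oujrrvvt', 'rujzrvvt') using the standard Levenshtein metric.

Let D[i][j] be the edit distance between the first i characters of 'oujrrvvt' and the first j characters of 'rujzrvvt', with D[i][0] = i, D[0][j] = j, and D[i][j] = D[i-1][j-1] if the characters match, else 1 + min(D[i-1][j], D[i][j-1], D[i-1][j-1]). Filling the table (rows: prefixes of 'oujrrvvt', columns: prefixes of 'rujzrvvt'):
     ε  r  u  j  z  r  v  v  t
  ε  0  1  2  3  4  5  6  7  8
  o  1  1  2  3  4  5  6  7  8
  u  2  2  1  2  3  4  5  6  7
  j  3  3  2  1  2  3  4  5  6
  r  4  3  3  2  2  2  3  4  5
  r  5  4  4  3  3  2  3  4  5
  v  6  5  5  4  4  3  2  3  4
  v  7  6  6  5  5  4  3  2  3
  t  8  7  7  6  6  5  4  3  2
The bottom-right entry gives D[8][8] = 2, so no sequence of fewer than 2 edits works. Backtracking through the table gives one optimal edit sequence (2 edits):
  oujrrvvt → rujrrvvt (sub o→r @1)
  rujrrvvt → rujzrvvt (sub r→z @4)
Edit distance = 2.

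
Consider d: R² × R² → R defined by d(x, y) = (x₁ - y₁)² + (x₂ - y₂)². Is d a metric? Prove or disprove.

No. The squared Euclidean distance fails the triangle inequality. Counterexample: x = (0, 0), y = (5, 3), z = (10, 6). d(x,z) = 10² + 6² = 136, but d(x,y) + d(y,z) = (5² + 3²) + (5² + 3²) = 34 + 34 = 68. Since 136 > 68, the triangle inequality is violated. (Note: √d, the ordinary Euclidean distance, IS a metric.)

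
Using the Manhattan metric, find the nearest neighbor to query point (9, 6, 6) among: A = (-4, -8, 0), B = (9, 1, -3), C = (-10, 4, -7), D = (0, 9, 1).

Distances: d(A) = 33, d(B) = 14, d(C) = 34, d(D) = 17. Nearest: B = (9, 1, -3) with distance 14.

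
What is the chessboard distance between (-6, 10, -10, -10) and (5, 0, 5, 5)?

max(|x_i - y_i|) = max(|-6 - 5|, |10 - 0|, |-10 - 5|, |-10 - 5|) = max(11, 10, 15, 15) = 15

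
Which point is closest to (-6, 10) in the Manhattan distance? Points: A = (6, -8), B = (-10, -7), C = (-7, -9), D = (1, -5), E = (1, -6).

Distances: d(A) = 30, d(B) = 21, d(C) = 20, d(D) = 22, d(E) = 23. Nearest: C = (-7, -9) with distance 20.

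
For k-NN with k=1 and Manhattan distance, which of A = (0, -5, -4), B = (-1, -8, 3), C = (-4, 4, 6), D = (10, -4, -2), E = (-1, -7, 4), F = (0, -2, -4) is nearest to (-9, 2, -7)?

Distances: d(A) = 19, d(B) = 28, d(C) = 20, d(D) = 30, d(E) = 28, d(F) = 16. Nearest: F = (0, -2, -4) with distance 16.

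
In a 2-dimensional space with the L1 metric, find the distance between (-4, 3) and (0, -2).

Σ|x_i - y_i| = |-4 - 0| + |3 - (-2)| = 4 + 5 = 9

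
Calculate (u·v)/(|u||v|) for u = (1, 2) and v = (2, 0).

With u = (1, 2), v = (2, 0):
u·v = 1·2 + 2·0 = 2 + 0 = 2.
|u| = √(1² + 2²) = √5, |v| = √(2² + 0²) = √4, so |u||v| = √(5·4) = √20.
cos θ = (u·v)/(|u||v|) = 2/√20 ≈ 0.4472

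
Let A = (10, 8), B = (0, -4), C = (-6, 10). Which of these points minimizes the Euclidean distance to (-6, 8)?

Distances: d(A) = 16, d(B) ≈ 13.4164, d(C) = 2. Nearest: C = (-6, 10) with distance 2.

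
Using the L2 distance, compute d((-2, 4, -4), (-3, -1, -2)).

(Σ|x_i - y_i|^2)^(1/2) = (|-2 - (-3)|^2 + |4 - (-1)|^2 + |-4 - (-2)|^2)^(1/2)
= (1^2 + 5^2 + 2^2)^(1/2) = (1 + 25 + 4)^(1/2) = (30)^(1/2) ≈ 5.4772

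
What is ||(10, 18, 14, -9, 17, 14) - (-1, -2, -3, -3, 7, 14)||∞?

max(|x_i - y_i|) = max(|10 - (-1)|, |18 - (-2)|, |14 - (-3)|, |-9 - (-3)|, |17 - 7|, |14 - 14|) = max(11, 20, 17, 6, 10, 0) = 20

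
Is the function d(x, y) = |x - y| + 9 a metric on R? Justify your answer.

No. d fails identity of indiscernibles (specifically d(x,x) = 0): d(8, 8) = |8 - 8| + 9 = 0 + 9 = 9 ≠ 0.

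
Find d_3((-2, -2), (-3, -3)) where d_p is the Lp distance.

(Σ|x_i - y_i|^3)^(1/3) = (|-2 - (-3)|^3 + |-2 - (-3)|^3)^(1/3)
= (1^3 + 1^3)^(1/3) = (1 + 1)^(1/3) = (2)^(1/3) ≈ 1.2599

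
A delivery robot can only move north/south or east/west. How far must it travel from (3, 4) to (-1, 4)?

Σ|x_i - y_i| = |3 - (-1)| + |4 - 4| = 4 + 0 = 4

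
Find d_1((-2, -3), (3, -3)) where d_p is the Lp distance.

Σ|x_i - y_i| = |-2 - 3| + |-3 - (-3)| = 5 + 0 = 5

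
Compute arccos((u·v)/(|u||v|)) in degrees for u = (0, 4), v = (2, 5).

With u = (0, 4), v = (2, 5):
u·v = 0·2 + 4·5 = 0 + 20 = 20.
|u| = √(0² + 4²) = √16, |v| = √(2² + 5²) = √29, so |u||v| = √(16·29) = √464.
cos θ = (u·v)/(|u||v|) = 20/√464 ≈ 0.928477
θ = arccos(0.928477) ≈ 21.8°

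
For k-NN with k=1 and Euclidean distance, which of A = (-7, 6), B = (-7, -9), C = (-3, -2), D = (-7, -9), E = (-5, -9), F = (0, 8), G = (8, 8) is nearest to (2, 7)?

Distances: d(A) ≈ 9.0554, d(B) ≈ 18.3576, d(C) ≈ 10.2956, d(D) ≈ 18.3576, d(E) ≈ 17.4642, d(F) ≈ 2.2361, d(G) ≈ 6.0828. Nearest: F = (0, 8) with distance 2.2361.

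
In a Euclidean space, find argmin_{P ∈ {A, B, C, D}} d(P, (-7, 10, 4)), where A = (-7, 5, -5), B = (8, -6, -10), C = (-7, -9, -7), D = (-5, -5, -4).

Distances: d(A) ≈ 10.2956, d(B) ≈ 26.0192, d(C) ≈ 21.9545, d(D) ≈ 17.1172. Nearest: A = (-7, 5, -5) with distance 10.2956.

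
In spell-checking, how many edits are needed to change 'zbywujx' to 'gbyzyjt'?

Let D[i][j] be the edit distance between the first i characters of 'zbywujx' and the first j characters of 'gbyzyjt', with D[i][0] = i, D[0][j] = j, and D[i][j] = D[i-1][j-1] if the characters match, else 1 + min(D[i-1][j], D[i][j-1], D[i-1][j-1]). Filling the table (rows: prefixes of 'zbywujx', columns: prefixes of 'gbyzyjt'):
     ε  g  b  y  z  y  j  t
  ε  0  1  2  3  4  5  6  7
  z  1  1  2  3  3  4  5  6
  b  2  2  1  2  3  4  5  6
  y  3  3  2  1  2  3  4  5
  w  4  4  3  2  2  3  4  5
  u  5  5  4  3  3  3  4  5
  j  6  6  5  4  4  4  3  4
  x  7  7  6  5  5  5  4  4
The bottom-right entry gives D[7][7] = 4, so no sequence of fewer than 4 edits works. Backtracking through the table gives one optimal edit sequence (4 edits):
  zbywujx → gbywujx (sub z→g @1)
  gbywujx → gbyzujx (sub w→z @4)
  gbyzujx → gbyzyjx (sub u→y @5)
  gbyzyjx → gbyzyjt (sub x→t @7)
Edit distance = 4.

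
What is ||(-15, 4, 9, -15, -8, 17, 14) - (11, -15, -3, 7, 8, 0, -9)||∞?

max(|x_i - y_i|) = max(|-15 - 11|, |4 - (-15)|, |9 - (-3)|, |-15 - 7|, |-8 - 8|, |17 - 0|, |14 - (-9)|) = max(26, 19, 12, 22, 16, 17, 23) = 26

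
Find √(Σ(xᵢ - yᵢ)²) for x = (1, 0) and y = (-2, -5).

√(Σ(x_i - y_i)²) = √((1 - (-2))² + (0 - (-5))²)
= √(3² + 5²) = √(9 + 25) = √34 ≈ 5.831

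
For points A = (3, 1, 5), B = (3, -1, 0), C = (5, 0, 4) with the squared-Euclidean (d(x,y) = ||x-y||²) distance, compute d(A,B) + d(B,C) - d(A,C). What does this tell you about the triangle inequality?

d(A,B) = 0² + 2² + 5² = 29, d(B,C) = 2² + 1² + 4² = 21, d(A,C) = 2² + 1² + 1² = 6.
d(A,B) + d(B,C) - d(A,C) = 29 + 21 - 6 = 50 - 6 = 44. This is ≥ 0, so the triangle inequality holds for these points.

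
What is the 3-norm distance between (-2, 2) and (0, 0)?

(Σ|x_i - y_i|^3)^(1/3) = (|-2 - 0|^3 + |2 - 0|^3)^(1/3)
= (2^3 + 2^3)^(1/3) = (8 + 8)^(1/3) = (16)^(1/3) ≈ 2.5198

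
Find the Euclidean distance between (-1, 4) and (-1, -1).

√(Σ(x_i - y_i)²) = √((-1 - (-1))² + (4 - (-1))²)
= √(0² + 5²) = √(0 + 25) = √25 = 5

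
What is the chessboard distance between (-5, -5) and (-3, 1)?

max(|x_i - y_i|) = max(|-5 - (-3)|, |-5 - 1|) = max(2, 6) = 6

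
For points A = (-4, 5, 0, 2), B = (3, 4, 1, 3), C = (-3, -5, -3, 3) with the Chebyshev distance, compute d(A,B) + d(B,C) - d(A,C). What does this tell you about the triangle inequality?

d(A,B) = max(7, 1, 1, 1) = 7, d(B,C) = max(6, 9, 4, 0) = 9, d(A,C) = max(1, 10, 3, 1) = 10.
d(A,B) + d(B,C) - d(A,C) = 7 + 9 - 10 = 16 - 10 = 6. This is ≥ 0, so the triangle inequality holds for these points.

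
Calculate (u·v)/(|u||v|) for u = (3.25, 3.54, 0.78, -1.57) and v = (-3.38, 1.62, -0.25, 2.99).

With u = (3.25, 3.54, 0.78, -1.57), v = (-3.38, 1.62, -0.25, 2.99):
u·v = 3.25·(-3.38) + 3.54·1.62 + 0.78·(-0.25) + (-1.57)·2.99 = (-10.985) + 5.7348 + (-0.195) + (-4.6943) = -10.1395.
|u| = √(3.25² + 3.54² + 0.78² + (-1.57)²) = √(10.5625 + 12.5316 + 0.6084 + 2.4649) = √26.1674, |v| = √((-3.38)² + 1.62² + (-0.25)² + 2.99²) = √(11.4244 + 2.6244 + 0.0625 + 8.9401) = √23.0514.
cos θ = (u·v)/(|u||v|) = -10.1395/(√26.1674·√23.0514) ≈ -0.4128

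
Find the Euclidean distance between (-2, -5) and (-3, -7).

√(Σ(x_i - y_i)²) = √((-2 - (-3))² + (-5 - (-7))²)
= √(1² + 2²) = √(1 + 4) = √5 ≈ 2.2361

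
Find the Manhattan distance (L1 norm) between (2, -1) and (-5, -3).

Σ|x_i - y_i| = |2 - (-5)| + |-1 - (-3)| = 7 + 2 = 9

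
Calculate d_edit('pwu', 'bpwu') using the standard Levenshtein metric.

Let D[i][j] be the edit distance between the first i characters of 'pwu' and the first j characters of 'bpwu', with D[i][0] = i, D[0][j] = j, and D[i][j] = D[i-1][j-1] if the characters match, else 1 + min(D[i-1][j], D[i][j-1], D[i-1][j-1]). Filling the table (rows: prefixes of 'pwu', columns: prefixes of 'bpwu'):
     ε  b  p  w  u
  ε  0  1  2  3  4
  p  1  1  1  2  3
  w  2  2  2  1  2
  u  3  3  3  2  1
The bottom-right entry gives D[3][4] = 1, so no sequence of fewer than 1 edit works. Backtracking through the table gives one optimal edit sequence (1 edit):
  pwu → bpwu (ins b @1)
Edit distance = 1.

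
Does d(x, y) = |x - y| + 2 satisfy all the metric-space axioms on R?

No. d fails identity of indiscernibles (specifically d(x,x) = 0): d(-7, -7) = |-7 - (-7)| + 2 = 0 + 2 = 2 ≠ 0.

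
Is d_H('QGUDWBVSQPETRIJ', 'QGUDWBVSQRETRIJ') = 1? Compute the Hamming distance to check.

Differing positions: 10. Hamming distance = 1, so the claim is true.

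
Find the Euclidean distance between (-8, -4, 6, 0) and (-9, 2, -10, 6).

√(Σ(x_i - y_i)²) = √((-8 - (-9))² + (-4 - 2)² + (6 - (-10))² + (0 - 6)²)
= √(1² + (-6)² + 16² + (-6)²) = √(1 + 36 + 256 + 36) = √329 ≈ 18.1384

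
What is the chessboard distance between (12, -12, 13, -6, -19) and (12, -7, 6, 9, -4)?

max(|x_i - y_i|) = max(|12 - 12|, |-12 - (-7)|, |13 - 6|, |-6 - 9|, |-19 - (-4)|) = max(0, 5, 7, 15, 15) = 15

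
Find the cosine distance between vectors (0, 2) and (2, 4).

With u = (0, 2), v = (2, 4):
u·v = 0·2 + 2·4 = 0 + 8 = 8.
|u| = √(0² + 2²) = √4, |v| = √(2² + 4²) = √20, so |u||v| = √(4·20) = √80.
cos θ = (u·v)/(|u||v|) = 8/√80 ≈ 0.8944
Cosine distance = 1 - cos θ ≈ 1 - 0.8944 = 0.1056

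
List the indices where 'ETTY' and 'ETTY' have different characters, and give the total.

Differing positions: none. Hamming distance = 0.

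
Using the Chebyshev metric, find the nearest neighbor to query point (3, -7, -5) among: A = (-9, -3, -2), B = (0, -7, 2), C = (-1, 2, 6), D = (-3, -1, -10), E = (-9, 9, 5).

Distances: d(A) = 12, d(B) = 7, d(C) = 11, d(D) = 6, d(E) = 16. Nearest: D = (-3, -1, -10) with distance 6.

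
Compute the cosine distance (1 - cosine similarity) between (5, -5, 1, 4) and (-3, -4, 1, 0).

With u = (5, -5, 1, 4), v = (-3, -4, 1, 0):
u·v = 5·(-3) + (-5)·(-4) + 1·1 + 4·0 = (-15) + 20 + 1 + 0 = 6.
|u| = √(5² + (-5)² + 1² + 4²) = √67, |v| = √((-3)² + (-4)² + 1² + 0²) = √26, so |u||v| = √(67·26) = √1742.
cos θ = (u·v)/(|u||v|) = 6/√1742 ≈ 0.1438
Cosine distance = 1 - cos θ ≈ 1 - 0.1438 = 0.8562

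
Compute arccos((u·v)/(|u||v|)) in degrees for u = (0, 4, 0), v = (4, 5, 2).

With u = (0, 4, 0), v = (4, 5, 2):
u·v = 0·4 + 4·5 + 0·2 = 0 + 20 + 0 = 20.
|u| = √(0² + 4² + 0²) = √16, |v| = √(4² + 5² + 2²) = √45, so |u||v| = √(16·45) = √720.
cos θ = (u·v)/(|u||v|) = 20/√720 ≈ 0.745356
θ = arccos(0.745356) ≈ 41.81°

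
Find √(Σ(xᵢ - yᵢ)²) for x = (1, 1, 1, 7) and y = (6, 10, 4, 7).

√(Σ(x_i - y_i)²) = √((1 - 6)² + (1 - 10)² + (1 - 4)² + (7 - 7)²)
= √((-5)² + (-9)² + (-3)² + 0²) = √(25 + 81 + 9 + 0) = √115 ≈ 10.7238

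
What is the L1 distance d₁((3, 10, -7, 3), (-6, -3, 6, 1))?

Σ|x_i - y_i| = |3 - (-6)| + |10 - (-3)| + |-7 - 6| + |3 - 1| = 9 + 13 + 13 + 2 = 37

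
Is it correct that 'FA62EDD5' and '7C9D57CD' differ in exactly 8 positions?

Differing positions: 1, 2, 3, 4, 5, 6, 7, 8. Hamming distance = 8, so the claim is true.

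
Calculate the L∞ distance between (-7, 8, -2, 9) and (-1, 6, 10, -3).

max(|x_i - y_i|) = max(|-7 - (-1)|, |8 - 6|, |-2 - 10|, |9 - (-3)|) = max(6, 2, 12, 12) = 12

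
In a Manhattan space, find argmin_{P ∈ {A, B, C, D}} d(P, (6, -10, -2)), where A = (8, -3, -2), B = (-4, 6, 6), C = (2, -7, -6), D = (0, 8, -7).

Distances: d(A) = 9, d(B) = 34, d(C) = 11, d(D) = 29. Nearest: A = (8, -3, -2) with distance 9.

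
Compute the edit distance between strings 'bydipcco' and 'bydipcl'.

Let D[i][j] be the edit distance between the first i characters of 'bydipcco' and the first j characters of 'bydipcl', with D[i][0] = i, D[0][j] = j, and D[i][j] = D[i-1][j-1] if the characters match, else 1 + min(D[i-1][j], D[i][j-1], D[i-1][j-1]). Filling the table (rows: prefixes of 'bydipcco', columns: prefixes of 'bydipcl'):
     ε  b  y  d  i  p  c  l
  ε  0  1  2  3  4  5  6  7
  b  1  0  1  2  3  4  5  6
  y  2  1  0  1  2  3  4  5
  d  3  2  1  0  1  2  3  4
  i  4  3  2  1  0  1  2  3
  p  5  4  3  2  1  0  1  2
  c  6  5  4  3  2  1  0  1
  c  7  6  5  4  3  2  1  1
  o  8  7  6  5  4  3  2  2
The bottom-right entry gives D[8][7] = 2, so no sequence of fewer than 2 edits works. Backtracking through the table gives one optimal edit sequence (2 edits):
  bydipcco → bydipco (del c @6)
  bydipco → bydipcl (sub o→l @7)
Edit distance = 2.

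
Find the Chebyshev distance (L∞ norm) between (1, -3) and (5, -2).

max(|x_i - y_i|) = max(|1 - 5|, |-3 - (-2)|) = max(4, 1) = 4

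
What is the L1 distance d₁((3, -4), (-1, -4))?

Σ|x_i - y_i| = |3 - (-1)| + |-4 - (-4)| = 4 + 0 = 4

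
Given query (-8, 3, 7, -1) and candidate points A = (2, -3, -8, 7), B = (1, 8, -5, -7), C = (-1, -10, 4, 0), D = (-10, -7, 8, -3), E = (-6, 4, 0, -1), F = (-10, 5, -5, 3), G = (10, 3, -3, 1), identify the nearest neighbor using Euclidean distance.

Distances: d(A) ≈ 20.6155, d(B) ≈ 16.9115, d(C) ≈ 15.0997, d(D) ≈ 10.4403, d(E) ≈ 7.3485, d(F) ≈ 12.9615, d(G) ≈ 20.6882. Nearest: E = (-6, 4, 0, -1) with distance 7.3485.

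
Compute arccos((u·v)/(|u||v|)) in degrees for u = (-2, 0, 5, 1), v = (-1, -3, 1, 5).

With u = (-2, 0, 5, 1), v = (-1, -3, 1, 5):
u·v = (-2)·(-1) + 0·(-3) + 5·1 + 1·5 = 2 + 0 + 5 + 5 = 12.
|u| = √((-2)² + 0² + 5² + 1²) = √30, |v| = √((-1)² + (-3)² + 1² + 5²) = √36, so |u||v| = √(30·36) = √1080.
cos θ = (u·v)/(|u||v|) = 12/√1080 ≈ 0.365148
θ = arccos(0.365148) ≈ 68.58°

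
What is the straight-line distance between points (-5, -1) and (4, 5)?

√(Σ(x_i - y_i)²) = √((-5 - 4)² + (-1 - 5)²)
= √((-9)² + (-6)²) = √(81 + 36) = √117 ≈ 10.8167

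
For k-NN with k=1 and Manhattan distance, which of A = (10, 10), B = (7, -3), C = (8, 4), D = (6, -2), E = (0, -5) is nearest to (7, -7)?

Distances: d(A) = 20, d(B) = 4, d(C) = 12, d(D) = 6, d(E) = 9. Nearest: B = (7, -3) with distance 4.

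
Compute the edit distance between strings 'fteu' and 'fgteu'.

Let D[i][j] be the edit distance between the first i characters of 'fteu' and the first j characters of 'fgteu', with D[i][0] = i, D[0][j] = j, and D[i][j] = D[i-1][j-1] if the characters match, else 1 + min(D[i-1][j], D[i][j-1], D[i-1][j-1]). Filling the table (rows: prefixes of 'fteu', columns: prefixes of 'fgteu'):
     ε  f  g  t  e  u
  ε  0  1  2  3  4  5
  f  1  0  1  2  3  4
  t  2  1  1  1  2  3
  e  3  2  2  2  1  2
  u  4  3  3  3  2  1
The bottom-right entry gives D[4][5] = 1, so no sequence of fewer than 1 edit works. Backtracking through the table gives one optimal edit sequence (1 edit):
  fteu → fgteu (ins g @2)
Edit distance = 1.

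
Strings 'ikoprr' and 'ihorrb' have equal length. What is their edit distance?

Let D[i][j] be the edit distance between the first i characters of 'ikoprr' and the first j characters of 'ihorrb', with D[i][0] = i, D[0][j] = j, and D[i][j] = D[i-1][j-1] if the characters match, else 1 + min(D[i-1][j], D[i][j-1], D[i-1][j-1]). Filling the table (rows: prefixes of 'ikoprr', columns: prefixes of 'ihorrb'):
     ε  i  h  o  r  r  b
  ε  0  1  2  3  4  5  6
  i  1  0  1  2  3  4  5
  k  2  1  1  2  3  4  5
  o  3  2  2  1  2  3  4
  p  4  3  3  2  2  3  4
  r  5  4  4  3  2  2  3
  r  6  5  5  4  3  2  3
The bottom-right entry gives D[6][6] = 3, so no sequence of fewer than 3 edits works. Backtracking through the table gives one optimal edit sequence (3 edits):
  ikoprr → ihoprr (sub k→h @2)
  ihoprr → ihorrr (sub p→r @4)
  ihorrr → ihorrb (sub r→b @6)
Edit distance = 3.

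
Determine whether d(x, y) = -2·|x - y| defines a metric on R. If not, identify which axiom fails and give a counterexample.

No. With c = -2 < 0, d fails non-negativity: d(2, 8) = -2·|2 - 8| = -2·6 = -12 < 0.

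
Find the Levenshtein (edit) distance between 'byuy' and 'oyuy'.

Let D[i][j] be the edit distance between the first i characters of 'byuy' and the first j characters of 'oyuy', with D[i][0] = i, D[0][j] = j, and D[i][j] = D[i-1][j-1] if the characters match, else 1 + min(D[i-1][j], D[i][j-1], D[i-1][j-1]). Filling the table (rows: prefixes of 'byuy', columns: prefixes of 'oyuy'):
     ε  o  y  u  y
  ε  0  1  2  3  4
  b  1  1  2  3  4
  y  2  2  1  2  3
  u  3  3  2  1  2
  y  4  4  3  2  1
The bottom-right entry gives D[4][4] = 1, so no sequence of fewer than 1 edit works. Backtracking through the table gives one optimal edit sequence (1 edit):
  byuy → oyuy (sub b→o @1)
Edit distance = 1.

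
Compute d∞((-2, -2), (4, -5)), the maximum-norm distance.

max(|x_i - y_i|) = max(|-2 - 4|, |-2 - (-5)|) = max(6, 3) = 6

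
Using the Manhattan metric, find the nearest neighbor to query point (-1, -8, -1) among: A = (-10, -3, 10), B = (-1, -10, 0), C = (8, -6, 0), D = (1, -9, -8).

Distances: d(A) = 25, d(B) = 3, d(C) = 12, d(D) = 10. Nearest: B = (-1, -10, 0) with distance 3.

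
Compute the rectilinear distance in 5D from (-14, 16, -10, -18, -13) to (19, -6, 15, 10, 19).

Σ|x_i - y_i| = |-14 - 19| + |16 - (-6)| + |-10 - 15| + |-18 - 10| + |-13 - 19| = 33 + 22 + 25 + 28 + 32 = 140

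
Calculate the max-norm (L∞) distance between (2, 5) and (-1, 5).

max(|x_i - y_i|) = max(|2 - (-1)|, |5 - 5|) = max(3, 0) = 3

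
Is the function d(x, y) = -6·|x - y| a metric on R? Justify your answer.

No. With c = -6 < 0, d fails non-negativity: d(5, 10) = -6·|5 - 10| = -6·5 = -30 < 0.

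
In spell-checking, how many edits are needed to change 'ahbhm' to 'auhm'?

Let D[i][j] be the edit distance between the first i characters of 'ahbhm' and the first j characters of 'auhm', with D[i][0] = i, D[0][j] = j, and D[i][j] = D[i-1][j-1] if the characters match, else 1 + min(D[i-1][j], D[i][j-1], D[i-1][j-1]). Filling the table (rows: prefixes of 'ahbhm', columns: prefixes of 'auhm'):
     ε  a  u  h  m
  ε  0  1  2  3  4
  a  1  0  1  2  3
  h  2  1  1  1  2
  b  3  2  2  2  2
  h  4  3  3  2  3
  m  5  4  4  3  2
The bottom-right entry gives D[5][4] = 2, so no sequence of fewer than 2 edits works. Backtracking through the table gives one optimal edit sequence (2 edits):
  ahbhm → abhm (del h @2)
  abhm → auhm (sub b→u @2)
Edit distance = 2.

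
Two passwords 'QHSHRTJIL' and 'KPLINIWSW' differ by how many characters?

Differing positions: 1, 2, 3, 4, 5, 6, 7, 8, 9. Hamming distance = 9.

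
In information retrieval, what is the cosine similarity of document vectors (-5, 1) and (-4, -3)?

With u = (-5, 1), v = (-4, -3):
u·v = (-5)·(-4) + 1·(-3) = 20 + (-3) = 17.
|u| = √((-5)² + 1²) = √26, |v| = √((-4)² + (-3)²) = √25, so |u||v| = √(26·25) = √650.
cos θ = (u·v)/(|u||v|) = 17/√650 ≈ 0.6668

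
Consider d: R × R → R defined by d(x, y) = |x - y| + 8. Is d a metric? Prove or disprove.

No. d fails identity of indiscernibles (specifically d(x,x) = 0): d(-4, -4) = |-4 - (-4)| + 8 = 0 + 8 = 8 ≠ 0.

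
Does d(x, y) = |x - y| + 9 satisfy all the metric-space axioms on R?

No. d fails identity of indiscernibles (specifically d(x,x) = 0): d(-2, -2) = |-2 - (-2)| + 9 = 0 + 9 = 9 ≠ 0.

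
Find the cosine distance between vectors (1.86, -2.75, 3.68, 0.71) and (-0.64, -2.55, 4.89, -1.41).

With u = (1.86, -2.75, 3.68, 0.71), v = (-0.64, -2.55, 4.89, -1.41):
u·v = 1.86·(-0.64) + (-2.75)·(-2.55) + 3.68·4.89 + 0.71·(-1.41) = (-1.1904) + 7.0125 + 17.9952 + (-1.0011) = 22.8162.
|u| = √(1.86² + (-2.75)² + 3.68² + 0.71²) = √(3.4596 + 7.5625 + 13.5424 + 0.5041) = √25.0686, |v| = √((-0.64)² + (-2.55)² + 4.89² + (-1.41)²) = √(0.4096 + 6.5025 + 23.9121 + 1.9881) = √32.8123.
cos θ = (u·v)/(|u||v|) = 22.8162/(√25.0686·√32.8123) ≈ 0.7955
Cosine distance = 1 - cos θ ≈ 1 - 0.7955 = 0.2045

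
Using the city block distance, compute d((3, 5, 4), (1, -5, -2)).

Σ|x_i - y_i| = |3 - 1| + |5 - (-5)| + |4 - (-2)| = 2 + 10 + 6 = 18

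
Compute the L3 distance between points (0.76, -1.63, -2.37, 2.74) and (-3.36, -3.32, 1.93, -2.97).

(Σ|x_i - y_i|^3)^(1/3) = (|0.76 - (-3.36)|^3 + |-1.63 - (-3.32)|^3 + |-2.37 - 1.93|^3 + |2.74 - (-2.97)|^3)^(1/3)
= (4.12^3 + 1.69^3 + 4.3^3 + 5.71^3)^(1/3) ≈ (69.9345 + 4.8268 + 79.507 + 186.1694)^(1/3) = (340.4377)^(1/3) ≈ 6.9825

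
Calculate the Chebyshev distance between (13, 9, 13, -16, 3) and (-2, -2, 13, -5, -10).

max(|x_i - y_i|) = max(|13 - (-2)|, |9 - (-2)|, |13 - 13|, |-16 - (-5)|, |3 - (-10)|) = max(15, 11, 0, 11, 13) = 15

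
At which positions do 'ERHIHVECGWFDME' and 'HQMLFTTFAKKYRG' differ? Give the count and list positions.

Differing positions: 1, 2, 3, 4, 5, 6, 7, 8, 9, 10, 11, 12, 13, 14. Hamming distance = 14.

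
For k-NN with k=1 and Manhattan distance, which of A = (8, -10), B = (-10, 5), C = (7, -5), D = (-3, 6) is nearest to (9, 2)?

Distances: d(A) = 13, d(B) = 22, d(C) = 9, d(D) = 16. Nearest: C = (7, -5) with distance 9.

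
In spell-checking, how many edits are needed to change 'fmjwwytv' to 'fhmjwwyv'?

Let D[i][j] be the edit distance between the first i characters of 'fmjwwytv' and the first j characters of 'fhmjwwyv', with D[i][0] = i, D[0][j] = j, and D[i][j] = D[i-1][j-1] if the characters match, else 1 + min(D[i-1][j], D[i][j-1], D[i-1][j-1]). Filling the table (rows: prefixes of 'fmjwwytv', columns: prefixes of 'fhmjwwyv'):
     ε  f  h  m  j  w  w  y  v
  ε  0  1  2  3  4  5  6  7  8
  f  1  0  1  2  3  4  5  6  7
  m  2  1  1  1  2  3  4  5  6
  j  3  2  2  2  1  2  3  4  5
  w  4  3  3  3  2  1  2  3  4
  w  5  4  4  4  3  2  1  2  3
  y  6  5  5  5  4  3  2  1  2
  t  7  6  6  6  5  4  3  2  2
  v  8  7  7  7  6  5  4  3  2
The bottom-right entry gives D[8][8] = 2, so no sequence of fewer than 2 edits works. Backtracking through the table gives one optimal edit sequence (2 edits):
  fmjwwytv → fhmjwwytv (ins h @2)
  fhmjwwytv → fhmjwwyv (del t @8)
Edit distance = 2.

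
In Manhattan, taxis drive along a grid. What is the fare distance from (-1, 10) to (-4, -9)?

Σ|x_i - y_i| = |-1 - (-4)| + |10 - (-9)| = 3 + 19 = 22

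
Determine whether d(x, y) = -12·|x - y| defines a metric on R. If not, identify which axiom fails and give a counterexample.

No. With c = -12 < 0, d fails non-negativity: d(9, 11) = -12·|9 - 11| = -12·2 = -24 < 0.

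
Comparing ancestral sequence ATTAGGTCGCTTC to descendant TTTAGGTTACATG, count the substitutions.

Differing positions: 1, 8, 9, 11, 13. Hamming distance = 5.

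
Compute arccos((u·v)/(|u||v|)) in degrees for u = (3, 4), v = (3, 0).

With u = (3, 4), v = (3, 0):
u·v = 3·3 + 4·0 = 9 + 0 = 9.
|u| = √(3² + 4²) = √25, |v| = √(3² + 0²) = √9, so |u||v| = √(25·9) = √225 = 15.
cos θ = (u·v)/(|u||v|) = 9/15 = 0.6
θ = arccos(0.6) ≈ 53.13°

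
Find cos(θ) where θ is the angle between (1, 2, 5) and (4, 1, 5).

With u = (1, 2, 5), v = (4, 1, 5):
u·v = 1·4 + 2·1 + 5·5 = 4 + 2 + 25 = 31.
|u| = √(1² + 2² + 5²) = √30, |v| = √(4² + 1² + 5²) = √42, so |u||v| = √(30·42) = √1260.
cos θ = (u·v)/(|u||v|) = 31/√1260 ≈ 0.8733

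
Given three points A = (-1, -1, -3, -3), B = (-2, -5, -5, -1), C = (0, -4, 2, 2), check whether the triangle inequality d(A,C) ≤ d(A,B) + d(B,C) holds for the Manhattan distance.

d(A,B) = 1 + 4 + 2 + 2 = 9, d(B,C) = 2 + 1 + 7 + 3 = 13, d(A,C) = 1 + 3 + 5 + 5 = 14.
d(A,C) = 14 ≤ 9 + 13 = 22. Triangle inequality is satisfied.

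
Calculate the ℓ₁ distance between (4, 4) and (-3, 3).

Σ|x_i - y_i| = |4 - (-3)| + |4 - 3| = 7 + 1 = 8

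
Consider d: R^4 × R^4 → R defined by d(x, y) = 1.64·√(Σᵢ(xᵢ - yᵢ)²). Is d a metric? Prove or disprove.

Yes. The L2 (Euclidean) norm induces a metric on R^4, and multiplying a metric by a positive constant 1.64 > 0 preserves all four axioms: non-negativity (1.64·||x-y|| ≥ 0), identity (1.64·||x-y|| = 0 ⟺ ||x-y|| = 0 ⟺ x = y), symmetry (||x-y|| = ||y-x||), and the triangle inequality (1.64·||x-z|| ≤ 1.64·||x-y|| + 1.64·||y-z||). So d is a metric.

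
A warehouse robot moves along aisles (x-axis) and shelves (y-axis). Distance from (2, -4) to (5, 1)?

Σ|x_i - y_i| = |2 - 5| + |-4 - 1| = 3 + 5 = 8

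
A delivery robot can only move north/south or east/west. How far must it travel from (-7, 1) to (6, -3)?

Σ|x_i - y_i| = |-7 - 6| + |1 - (-3)| = 13 + 4 = 17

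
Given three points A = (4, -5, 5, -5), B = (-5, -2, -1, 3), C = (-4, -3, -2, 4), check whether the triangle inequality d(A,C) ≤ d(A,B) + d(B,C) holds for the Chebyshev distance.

d(A,B) = max(9, 3, 6, 8) = 9, d(B,C) = max(1, 1, 1, 1) = 1, d(A,C) = max(8, 2, 7, 9) = 9.
d(A,C) = 9 ≤ 9 + 1 = 10. Triangle inequality is satisfied.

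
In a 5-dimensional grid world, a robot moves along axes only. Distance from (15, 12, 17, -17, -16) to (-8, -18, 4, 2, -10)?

Σ|x_i - y_i| = |15 - (-8)| + |12 - (-18)| + |17 - 4| + |-17 - 2| + |-16 - (-10)| = 23 + 30 + 13 + 19 + 6 = 91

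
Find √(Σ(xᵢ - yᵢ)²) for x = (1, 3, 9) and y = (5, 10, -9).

√(Σ(x_i - y_i)²) = √((1 - 5)² + (3 - 10)² + (9 - (-9))²)
= √((-4)² + (-7)² + 18²) = √(16 + 49 + 324) = √389 ≈ 19.7231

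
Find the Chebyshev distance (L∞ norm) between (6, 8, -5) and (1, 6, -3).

max(|x_i - y_i|) = max(|6 - 1|, |8 - 6|, |-5 - (-3)|) = max(5, 2, 2) = 5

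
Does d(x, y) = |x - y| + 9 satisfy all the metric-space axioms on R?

No. d fails identity of indiscernibles (specifically d(x,x) = 0): d(-7, -7) = |-7 - (-7)| + 9 = 0 + 9 = 9 ≠ 0.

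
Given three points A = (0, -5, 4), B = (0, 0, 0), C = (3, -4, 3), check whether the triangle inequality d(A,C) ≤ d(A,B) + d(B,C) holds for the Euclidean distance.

d(A,B) = √(0² + 5² + 4²) = √41 ≈ 6.4031, d(B,C) = √(3² + 4² + 3²) = √34 ≈ 5.831, d(A,C) = √(3² + 1² + 1²) = √11 ≈ 3.3166.
d(A,C) ≈ 3.3166 ≤ 6.4031 + 5.831 = 12.2341. Triangle inequality is satisfied.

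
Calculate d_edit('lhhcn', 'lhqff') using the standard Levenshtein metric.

Let D[i][j] be the edit distance between the first i characters of 'lhhcn' and the first j characters of 'lhqff', with D[i][0] = i, D[0][j] = j, and D[i][j] = D[i-1][j-1] if the characters match, else 1 + min(D[i-1][j], D[i][j-1], D[i-1][j-1]). Filling the table (rows: prefixes of 'lhhcn', columns: prefixes of 'lhqff'):
     ε  l  h  q  f  f
  ε  0  1  2  3  4  5
  l  1  0  1  2  3  4
  h  2  1  0  1  2  3
  h  3  2  1  1  2  3
  c  4  3  2  2  2  3
  n  5  4  3  3  3  3
The bottom-right entry gives D[5][5] = 3, so no sequence of fewer than 3 edits works. Backtracking through the table gives one optimal edit sequence (3 edits):
  lhhcn → lhqcn (sub h→q @3)
  lhqcn → lhqfn (sub c→f @4)
  lhqfn → lhqff (sub n→f @5)
Edit distance = 3.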